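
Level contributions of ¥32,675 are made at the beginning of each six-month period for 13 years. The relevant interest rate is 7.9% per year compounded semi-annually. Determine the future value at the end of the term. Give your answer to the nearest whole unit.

This is an annuity due: 26 deposits of ¥32,675 at the beginning of each six-month period.
Periodic rate r = 0.079/2 per half-year; n is counted in half-years.
FV = PMT × [((1+r)^n − 1)/r] × (1+r) = 32,675 × [(1+r)^26 − 1] / r × (1+r) = ¥1,494,508

¥1,494,508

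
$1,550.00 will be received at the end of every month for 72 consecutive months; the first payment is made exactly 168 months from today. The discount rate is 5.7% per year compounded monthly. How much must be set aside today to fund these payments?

Ordinary annuity of 72 payments, first payment at period 168.
Periodic rate r = 0.057/12 per month; n is counted in months.
The ordinary-annuity PV formula values the stream one period before the first payment (period 167); discount that back 167 periods:
PV₀ = 1,550 × [1 − (1+r)^−72] / r × (1+r)^−167 = $42,752.57

$42,752.57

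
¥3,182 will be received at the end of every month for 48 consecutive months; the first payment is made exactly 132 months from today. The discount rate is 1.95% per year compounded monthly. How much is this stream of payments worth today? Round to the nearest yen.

¥118,686

Ordinary annuity of 48 payments, first payment at period 132.
Periodic rate r = 0.0195/12 per month; n is counted in months.
The ordinary-annuity PV formula values the stream one period before the first payment (period 131); discount that back 131 periods:
PV₀ = 3,182 × [1 − (1+r)^−48] / r × (1+r)^−131 = ¥118,686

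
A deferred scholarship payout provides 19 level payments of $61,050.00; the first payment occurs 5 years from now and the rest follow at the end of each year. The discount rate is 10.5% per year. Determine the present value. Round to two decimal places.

Ordinary annuity of 19 payments, first payment at period 5.
Periodic rate r = 0.105 per year.
The ordinary-annuity PV formula values the stream one period before the first payment (period 4); discount that back 4 periods:
PV₀ = 61,050 × [1 − (1+r)^−19] / r × (1+r)^−4 = $331,483.33

$331,483.33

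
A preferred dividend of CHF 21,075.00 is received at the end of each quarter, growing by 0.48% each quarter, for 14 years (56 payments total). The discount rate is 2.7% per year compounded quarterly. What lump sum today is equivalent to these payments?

Periodic rate r = 0.027/4 per quarter; n is counted in quarters.
Growing ordinary annuity: PV = PMT₁ × [1 − ((1+g)/(1+r))^n] / (r − g) = 21,075 × [1 − ((1+0.0048)/(1+r))^56] / (r − 0.0048) = CHF 1,111,966.92.

CHF 1,111,966.92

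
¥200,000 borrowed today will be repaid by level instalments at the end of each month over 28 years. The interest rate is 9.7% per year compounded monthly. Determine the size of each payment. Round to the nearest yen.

Level ordinary annuity; solve PV = PMT × [(1 − (1+r)^−n)/r] for PMT.
Periodic rate r = 0.097/12 per month; n is counted in months.
With n = 336: PMT = 200,000 / ([(1 − (1+r)^−n)/r]) = ¥1,733

¥1,733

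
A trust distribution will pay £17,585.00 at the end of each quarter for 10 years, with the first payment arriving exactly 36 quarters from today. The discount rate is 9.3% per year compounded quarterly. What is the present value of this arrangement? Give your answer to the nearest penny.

£203,420.07

Ordinary annuity of 40 payments, first payment at period 36.
Periodic rate r = 0.093/4 per quarter; n is counted in quarters.
The ordinary-annuity PV formula values the stream one period before the first payment (period 35); discount that back 35 periods:
PV₀ = 17,585 × [1 − (1+r)^−40] / r × (1+r)^−35 = £203,420.07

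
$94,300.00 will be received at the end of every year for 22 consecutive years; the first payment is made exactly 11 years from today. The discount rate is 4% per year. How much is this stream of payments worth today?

Ordinary annuity of 22 payments, first payment at period 11.
Periodic rate r = 0.04 per year.
The ordinary-annuity PV formula values the stream one period before the first payment (period 10); discount that back 10 periods:
PV₀ = 94,300 × [1 − (1+r)^−22] / r × (1+r)^−10 = $920,618.43

$920,618.43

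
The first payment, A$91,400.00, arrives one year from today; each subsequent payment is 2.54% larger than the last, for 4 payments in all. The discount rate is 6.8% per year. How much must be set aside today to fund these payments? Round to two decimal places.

A$322,379.68

Periodic rate r = 0.068 per year.
Growing ordinary annuity: PV = PMT₁ × [1 − ((1+g)/(1+r))^n] / (r − g) = 91,400 × [1 − ((1+0.0254)/(1+r))^4] / (r − 0.0254) = A$322,379.68.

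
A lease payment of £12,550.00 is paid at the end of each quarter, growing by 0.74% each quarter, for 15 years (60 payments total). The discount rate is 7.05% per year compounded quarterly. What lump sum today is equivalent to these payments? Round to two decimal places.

£557,759.67

Periodic rate r = 0.0705/4 per quarter; n is counted in quarters.
Growing ordinary annuity: PV = PMT₁ × [1 − ((1+g)/(1+r))^n] / (r − g) = 12,550 × [1 − ((1+0.0074)/(1+r))^60] / (r − 0.0074) = £557,759.67.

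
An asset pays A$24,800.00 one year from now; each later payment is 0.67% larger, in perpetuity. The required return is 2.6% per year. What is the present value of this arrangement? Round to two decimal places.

Periodic rate r = 0.026 per year.
Growing perpetuity (Gordon): PV = PMT₁ / (r − g) = 24,800 / (r − 0.0067) = A$1,284,974.09.

A$1,284,974.09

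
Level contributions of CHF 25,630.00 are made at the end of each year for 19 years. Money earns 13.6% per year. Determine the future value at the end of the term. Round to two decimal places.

This is an ordinary annuity: 19 deposits of CHF 25,630.00 at the end of each year.
Periodic rate r = 0.136 per year.
FV = PMT × [((1+r)^n − 1)/r] = 25,630 × [(1+r)^19 − 1] / r = CHF 1,936,735.24

CHF 1,936,735.24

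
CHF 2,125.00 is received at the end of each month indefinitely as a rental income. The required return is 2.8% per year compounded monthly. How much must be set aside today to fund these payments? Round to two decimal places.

CHF 910,714.29

Periodic rate r = 0.028/12 per month.
Level perpetuity: PV = PMT / r = 2,125 / (0.028/12) = CHF 910,714.29.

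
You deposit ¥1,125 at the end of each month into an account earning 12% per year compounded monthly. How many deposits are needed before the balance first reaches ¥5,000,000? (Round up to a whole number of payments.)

Periodic rate r = 0.12/12 per month; n is counted in months.
Ordinary annuity FV: 5,000,000 = 1,125 × [((1+r)^n − 1)/r].
(1+r)^n = 1 + 5,000,000 × r / 1,125, so n = ln(1 + 5,000,000·r/1,125) / ln(1+r) = 383.55.
Round up to a whole number of payments: n = 384.

384 payments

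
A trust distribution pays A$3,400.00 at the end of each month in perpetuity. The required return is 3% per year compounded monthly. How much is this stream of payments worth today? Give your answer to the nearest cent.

Periodic rate r = 0.03/12 per month.
Level perpetuity: PV = PMT / r = 3,400 / (0.03/12) = A$1,360,000.00.

A$1,360,000.00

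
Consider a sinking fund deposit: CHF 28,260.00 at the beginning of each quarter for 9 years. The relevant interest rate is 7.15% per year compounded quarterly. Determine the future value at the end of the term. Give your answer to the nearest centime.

This is an annuity due: 36 deposits of CHF 28,260.00 at the beginning of each quarter.
Periodic rate r = 0.0715/4 per quarter; n is counted in quarters.
FV = PMT × [((1+r)^n − 1)/r] × (1+r) = 28,260 × [(1+r)^36 − 1] / r × (1+r) = CHF 1,435,995.02

CHF 1,435,995.02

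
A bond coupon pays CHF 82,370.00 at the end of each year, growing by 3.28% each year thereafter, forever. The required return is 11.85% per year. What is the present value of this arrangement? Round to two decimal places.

Periodic rate r = 0.1185 per year.
Growing perpetuity (Gordon): PV = PMT₁ / (r − g) = 82,370 / (r − 0.0328) = CHF 961,143.52.

CHF 961,143.52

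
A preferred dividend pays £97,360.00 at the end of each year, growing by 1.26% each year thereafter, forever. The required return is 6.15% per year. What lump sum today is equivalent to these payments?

Periodic rate r = 0.0615 per year.
Growing perpetuity (Gordon): PV = PMT₁ / (r − g) = 97,360 / (r − 0.0126) = £1,991,002.04.

£1,991,002.04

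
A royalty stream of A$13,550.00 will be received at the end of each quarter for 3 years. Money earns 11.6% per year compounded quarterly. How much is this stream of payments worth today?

This is an ordinary annuity: 12 payments of A$13,550.00 at the end of each quarter.
Periodic rate r = 0.116/4 per quarter; n is counted in quarters.
PV = PMT × [(1 − (1+r)^−n)/r] = 13,550 × [1 − (1+r)^−12] / r = A$135,685.45

A$135,685.45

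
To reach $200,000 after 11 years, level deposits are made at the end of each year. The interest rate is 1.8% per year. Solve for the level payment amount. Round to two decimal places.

$16,603.80

Level ordinary annuity; solve FV = PMT × [((1+r)^n − 1)/r] for PMT.
Periodic rate r = 0.018 per year.
With n = 11: PMT = 200,000 / ([((1+r)^n − 1)/r]) = $16,603.80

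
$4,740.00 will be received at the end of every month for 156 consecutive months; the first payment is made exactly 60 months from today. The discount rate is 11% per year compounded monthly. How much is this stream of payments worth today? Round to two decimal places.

$229,123.92

Ordinary annuity of 156 payments, first payment at period 60.
Periodic rate r = 0.11/12 per month; n is counted in months.
The ordinary-annuity PV formula values the stream one period before the first payment (period 59); discount that back 59 periods:
PV₀ = 4,740 × [1 − (1+r)^−156] / r × (1+r)^−59 = $229,123.92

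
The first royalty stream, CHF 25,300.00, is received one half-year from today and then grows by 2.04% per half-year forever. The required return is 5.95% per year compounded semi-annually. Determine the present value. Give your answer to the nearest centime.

Periodic rate r = 0.0595/2 per half-year.
Growing perpetuity (Gordon): PV = PMT₁ / (r − g) = 25,300 / (r − 0.0204) = CHF 2,705,882.35.

CHF 2,705,882.35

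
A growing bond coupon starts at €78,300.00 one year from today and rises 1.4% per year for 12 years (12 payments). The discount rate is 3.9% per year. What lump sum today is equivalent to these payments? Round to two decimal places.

Periodic rate r = 0.039 per year.
Growing ordinary annuity: PV = PMT₁ × [1 − ((1+g)/(1+r))^n] / (r − g) = 78,300 × [1 − ((1+0.014)/(1+r))^12] / (r − 0.014) = €793,751.62.

€793,751.62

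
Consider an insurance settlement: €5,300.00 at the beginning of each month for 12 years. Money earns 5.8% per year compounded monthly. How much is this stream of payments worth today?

This is an annuity due: 144 payments of €5,300.00 at the beginning of each month.
Periodic rate r = 0.058/12 per month; n is counted in months.
PV = PMT × [(1 − (1+r)^−n)/r] × (1+r) = 5,300 × [1 − (1+r)^−144] / r × (1+r) = €551,573.49

€551,573.49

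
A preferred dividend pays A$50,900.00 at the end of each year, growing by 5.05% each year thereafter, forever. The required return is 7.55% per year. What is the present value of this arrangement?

A$2,036,000.00

Periodic rate r = 0.0755 per year.
Growing perpetuity (Gordon): PV = PMT₁ / (r − g) = 50,900 / (r − 0.0505) = A$2,036,000.00.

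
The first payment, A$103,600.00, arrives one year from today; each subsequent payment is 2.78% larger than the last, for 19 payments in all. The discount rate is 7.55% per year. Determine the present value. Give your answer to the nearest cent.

A$1,254,616.72

Periodic rate r = 0.0755 per year.
Growing ordinary annuity: PV = PMT₁ × [1 − ((1+g)/(1+r))^n] / (r − g) = 103,600 × [1 − ((1+0.0278)/(1+r))^19] / (r − 0.0278) = A$1,254,616.72.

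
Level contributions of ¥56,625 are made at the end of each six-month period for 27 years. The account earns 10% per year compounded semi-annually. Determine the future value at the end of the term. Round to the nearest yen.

¥14,653,073

This is an ordinary annuity: 54 deposits of ¥56,625 at the end of each six-month period.
Periodic rate r = 0.1/2 per half-year; n is counted in half-years.
FV = PMT × [((1+r)^n − 1)/r] = 56,625 × [(1+r)^54 − 1] / r = ¥14,653,073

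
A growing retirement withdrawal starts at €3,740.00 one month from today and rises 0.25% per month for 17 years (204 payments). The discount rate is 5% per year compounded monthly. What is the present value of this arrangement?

€644,982.34

Periodic rate r = 0.05/12 per month; n is counted in months.
Growing ordinary annuity: PV = PMT₁ × [1 − ((1+g)/(1+r))^n] / (r − g) = 3,740 × [1 − ((1+0.0025)/(1+r))^204] / (r − 0.0025) = €644,982.34.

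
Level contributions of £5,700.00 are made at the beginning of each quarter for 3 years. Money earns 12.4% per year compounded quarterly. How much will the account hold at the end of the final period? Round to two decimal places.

This is an annuity due: 12 deposits of £5,700.00 at the beginning of each quarter.
Periodic rate r = 0.124/4 per quarter; n is counted in quarters.
FV = PMT × [((1+r)^n − 1)/r] × (1+r) = 5,700 × [(1+r)^12 − 1] / r × (1+r) = £83,877.70

£83,877.70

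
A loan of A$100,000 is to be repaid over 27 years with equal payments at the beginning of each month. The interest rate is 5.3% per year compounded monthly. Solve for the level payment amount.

Level annuity due; solve PV = PMT × [(1 − (1+r)^−n)/r] × (1+r) for PMT.
Periodic rate r = 0.053/12 per month; n is counted in months.
With n = 324: PMT = 100,000 / ([(1 − (1+r)^−n)/r] × (1+r)) = A$578.45

A$578.45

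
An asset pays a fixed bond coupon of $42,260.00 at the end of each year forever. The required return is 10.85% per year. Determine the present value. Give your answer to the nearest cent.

$389,493.09

Periodic rate r = 0.1085 per year.
Level perpetuity: PV = PMT / r = 42,260 / (0.1085) = $389,493.09.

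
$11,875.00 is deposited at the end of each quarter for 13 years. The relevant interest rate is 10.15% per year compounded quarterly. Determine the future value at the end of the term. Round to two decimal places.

This is an ordinary annuity: 52 deposits of $11,875.00 at the end of each quarter.
Periodic rate r = 0.1015/4 per quarter; n is counted in quarters.
FV = PMT × [((1+r)^n − 1)/r] = 11,875 × [(1+r)^52 − 1] / r = $1,254,400.78

$1,254,400.78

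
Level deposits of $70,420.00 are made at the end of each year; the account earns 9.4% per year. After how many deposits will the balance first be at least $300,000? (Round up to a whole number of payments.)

Periodic rate r = 0.094 per year.
Ordinary annuity FV: 300,000 = 70,420 × [((1+r)^n − 1)/r].
(1+r)^n = 1 + 300,000 × r / 70,420, so n = ln(1 + 300,000·r/70,420) / ln(1+r) = 3.75.
Round up to a whole number of payments: n = 4.

4 payments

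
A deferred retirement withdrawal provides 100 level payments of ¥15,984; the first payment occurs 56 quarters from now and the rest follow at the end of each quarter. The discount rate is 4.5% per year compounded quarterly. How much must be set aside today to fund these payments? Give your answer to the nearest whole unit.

¥517,039

Ordinary annuity of 100 payments, first payment at period 56.
Periodic rate r = 0.045/4 per quarter; n is counted in quarters.
The ordinary-annuity PV formula values the stream one period before the first payment (period 55); discount that back 55 periods:
PV₀ = 15,984 × [1 − (1+r)^−100] / r × (1+r)^−55 = ¥517,039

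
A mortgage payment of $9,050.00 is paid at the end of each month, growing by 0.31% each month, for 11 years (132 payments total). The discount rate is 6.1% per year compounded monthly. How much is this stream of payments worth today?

$1,047,276.26

Periodic rate r = 0.061/12 per month; n is counted in months.
Growing ordinary annuity: PV = PMT₁ × [1 − ((1+g)/(1+r))^n] / (r − g) = 9,050 × [1 − ((1+0.0031)/(1+r))^132] / (r − 0.0031) = $1,047,276.26.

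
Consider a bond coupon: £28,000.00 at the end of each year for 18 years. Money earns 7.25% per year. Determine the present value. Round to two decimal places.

£276,642.71

This is an ordinary annuity: 18 payments of £28,000.00 at the end of each year.
Periodic rate r = 0.0725 per year.
PV = PMT × [(1 − (1+r)^−n)/r] = 28,000 × [1 − (1+r)^−18] / r = £276,642.71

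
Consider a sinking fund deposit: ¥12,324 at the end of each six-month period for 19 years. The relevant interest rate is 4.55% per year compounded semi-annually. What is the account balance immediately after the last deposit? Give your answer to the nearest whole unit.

¥731,821

This is an ordinary annuity: 38 deposits of ¥12,324 at the end of each six-month period.
Periodic rate r = 0.0455/2 per half-year; n is counted in half-years.
FV = PMT × [((1+r)^n − 1)/r] = 12,324 × [(1+r)^38 − 1] / r = ¥731,821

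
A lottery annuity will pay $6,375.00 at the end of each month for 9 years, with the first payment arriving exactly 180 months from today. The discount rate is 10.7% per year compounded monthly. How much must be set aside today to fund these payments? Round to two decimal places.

Ordinary annuity of 108 payments, first payment at period 180.
Periodic rate r = 0.107/12 per month; n is counted in months.
The ordinary-annuity PV formula values the stream one period before the first payment (period 179); discount that back 179 periods:
PV₀ = 6,375 × [1 − (1+r)^−108] / r × (1+r)^−179 = $89,990.80

$89,990.80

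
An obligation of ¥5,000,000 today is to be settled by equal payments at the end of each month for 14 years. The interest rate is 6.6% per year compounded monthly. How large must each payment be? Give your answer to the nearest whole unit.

Level ordinary annuity; solve PV = PMT × [(1 − (1+r)^−n)/r] for PMT.
Periodic rate r = 0.066/12 per month; n is counted in months.
With n = 168: PMT = 5,000,000 / ([(1 − (1+r)^−n)/r]) = ¥45,676

¥45,676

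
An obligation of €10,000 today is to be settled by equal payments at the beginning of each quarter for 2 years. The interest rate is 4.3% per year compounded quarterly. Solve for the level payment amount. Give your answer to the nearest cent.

Level annuity due; solve PV = PMT × [(1 − (1+r)^−n)/r] × (1+r) for PMT.
Periodic rate r = 0.043/4 per quarter; n is counted in quarters.
With n = 8: PMT = 10,000 / ([(1 − (1+r)^−n)/r] × (1+r)) = €1,297.28

€1,297.28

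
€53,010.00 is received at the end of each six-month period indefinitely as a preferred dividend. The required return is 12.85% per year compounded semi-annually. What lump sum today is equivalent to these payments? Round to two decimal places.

€825,058.37

Periodic rate r = 0.1285/2 per half-year.
Level perpetuity: PV = PMT / r = 53,010 / (0.1285/2) = €825,058.37.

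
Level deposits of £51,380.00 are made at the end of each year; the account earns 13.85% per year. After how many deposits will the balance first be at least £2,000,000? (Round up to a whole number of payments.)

15 payments

Periodic rate r = 0.1385 per year.
Ordinary annuity FV: 2,000,000 = 51,380 × [((1+r)^n − 1)/r].
(1+r)^n = 1 + 2,000,000 × r / 51,380, so n = ln(1 + 2,000,000·r/51,380) / ln(1+r) = 14.30.
Round up to a whole number of payments: n = 15.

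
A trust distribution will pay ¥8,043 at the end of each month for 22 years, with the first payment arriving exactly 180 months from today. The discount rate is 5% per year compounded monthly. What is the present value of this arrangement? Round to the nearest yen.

Ordinary annuity of 264 payments, first payment at period 180.
Periodic rate r = 0.05/12 per month; n is counted in months.
The ordinary-annuity PV formula values the stream one period before the first payment (period 179); discount that back 179 periods:
PV₀ = 8,043 × [1 − (1+r)^−264] / r × (1+r)^−179 = ¥611,089

¥611,089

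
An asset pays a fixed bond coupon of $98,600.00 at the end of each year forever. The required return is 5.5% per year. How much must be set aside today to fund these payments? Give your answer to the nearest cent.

$1,792,727.27

Periodic rate r = 0.055 per year.
Level perpetuity: PV = PMT / r = 98,600 / (0.055) = $1,792,727.27.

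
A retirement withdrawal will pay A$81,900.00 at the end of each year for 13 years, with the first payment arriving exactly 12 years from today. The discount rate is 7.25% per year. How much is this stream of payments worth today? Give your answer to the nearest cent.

A$312,512.12

Ordinary annuity of 13 payments, first payment at period 12.
Periodic rate r = 0.0725 per year.
The ordinary-annuity PV formula values the stream one period before the first payment (period 11); discount that back 11 periods:
PV₀ = 81,900 × [1 − (1+r)^−13] / r × (1+r)^−11 = A$312,512.12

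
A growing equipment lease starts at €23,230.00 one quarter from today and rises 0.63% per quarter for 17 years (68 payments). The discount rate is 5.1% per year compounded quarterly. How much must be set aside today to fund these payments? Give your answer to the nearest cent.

Periodic rate r = 0.051/4 per quarter; n is counted in quarters.
Growing ordinary annuity: PV = PMT₁ × [1 − ((1+g)/(1+r))^n] / (r − g) = 23,230 × [1 − ((1+0.0063)/(1+r))^68] / (r − 0.0063) = €1,269,142.44.

€1,269,142.44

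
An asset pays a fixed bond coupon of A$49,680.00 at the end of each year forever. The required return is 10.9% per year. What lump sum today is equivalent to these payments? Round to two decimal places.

A$455,779.82

Periodic rate r = 0.109 per year.
Level perpetuity: PV = PMT / r = 49,680 / (0.109) = A$455,779.82.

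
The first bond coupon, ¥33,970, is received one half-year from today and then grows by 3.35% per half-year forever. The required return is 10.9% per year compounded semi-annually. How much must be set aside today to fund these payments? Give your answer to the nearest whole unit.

Periodic rate r = 0.109/2 per half-year.
Growing perpetuity (Gordon): PV = PMT₁ / (r − g) = 33,970 / (r − 0.0335) = ¥1,617,619.

¥1,617,619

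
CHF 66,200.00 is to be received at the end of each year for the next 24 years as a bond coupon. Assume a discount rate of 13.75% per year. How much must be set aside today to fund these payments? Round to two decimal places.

This is an ordinary annuity: 24 payments of CHF 66,200.00 at the end of each year.
Periodic rate r = 0.1375 per year.
PV = PMT × [(1 − (1+r)^−n)/r] = 66,200 × [1 − (1+r)^−24] / r = CHF 459,590.95

CHF 459,590.95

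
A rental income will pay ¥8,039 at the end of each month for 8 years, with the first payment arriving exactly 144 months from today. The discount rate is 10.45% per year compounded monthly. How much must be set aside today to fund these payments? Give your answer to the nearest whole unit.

Ordinary annuity of 96 payments, first payment at period 144.
Periodic rate r = 0.1045/12 per month; n is counted in months.
The ordinary-annuity PV formula values the stream one period before the first payment (period 143); discount that back 143 periods:
PV₀ = 8,039 × [1 − (1+r)^−96] / r × (1+r)^−143 = ¥150,947

¥150,947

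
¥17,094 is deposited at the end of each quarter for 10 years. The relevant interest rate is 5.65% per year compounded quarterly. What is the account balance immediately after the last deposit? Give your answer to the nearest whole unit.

This is an ordinary annuity: 40 deposits of ¥17,094 at the end of each quarter.
Periodic rate r = 0.0565/4 per quarter; n is counted in quarters.
FV = PMT × [((1+r)^n − 1)/r] = 17,094 × [(1+r)^40 − 1] / r = ¥910,679

¥910,679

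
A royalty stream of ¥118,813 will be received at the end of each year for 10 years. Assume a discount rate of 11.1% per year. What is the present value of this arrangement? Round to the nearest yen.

This is an ordinary annuity: 10 payments of ¥118,813 at the end of each year.
Periodic rate r = 0.111 per year.
PV = PMT × [(1 − (1+r)^−n)/r] = 118,813 × [1 − (1+r)^−10] / r = ¥696,793

¥696,793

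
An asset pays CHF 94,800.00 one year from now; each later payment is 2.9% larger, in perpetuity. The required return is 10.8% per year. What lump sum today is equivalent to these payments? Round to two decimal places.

CHF 1,200,000.00

Periodic rate r = 0.108 per year.
Growing perpetuity (Gordon): PV = PMT₁ / (r − g) = 94,800 / (r − 0.029) = CHF 1,200,000.00.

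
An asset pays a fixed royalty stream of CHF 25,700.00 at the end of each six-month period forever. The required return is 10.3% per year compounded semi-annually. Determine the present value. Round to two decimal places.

CHF 499,029.13

Periodic rate r = 0.103/2 per half-year.
Level perpetuity: PV = PMT / r = 25,700 / (0.103/2) = CHF 499,029.13.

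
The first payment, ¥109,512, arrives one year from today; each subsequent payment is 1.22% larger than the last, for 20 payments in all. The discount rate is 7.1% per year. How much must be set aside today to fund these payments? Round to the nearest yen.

¥1,260,414

Periodic rate r = 0.071 per year.
Growing ordinary annuity: PV = PMT₁ × [1 − ((1+g)/(1+r))^n] / (r − g) = 109,512 × [1 − ((1+0.0122)/(1+r))^20] / (r − 0.0122) = ¥1,260,414.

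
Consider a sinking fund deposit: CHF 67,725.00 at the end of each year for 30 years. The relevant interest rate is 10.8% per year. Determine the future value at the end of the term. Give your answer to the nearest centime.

This is an ordinary annuity: 30 deposits of CHF 67,725.00 at the end of each year.
Periodic rate r = 0.108 per year.
FV = PMT × [((1+r)^n − 1)/r] = 67,725 × [(1+r)^30 − 1] / r = CHF 12,972,264.13

CHF 12,972,264.13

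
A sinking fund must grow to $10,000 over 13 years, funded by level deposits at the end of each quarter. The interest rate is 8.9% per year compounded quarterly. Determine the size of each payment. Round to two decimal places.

$103.96

Level ordinary annuity; solve FV = PMT × [((1+r)^n − 1)/r] for PMT.
Periodic rate r = 0.089/4 per quarter; n is counted in quarters.
With n = 52: PMT = 10,000 / ([((1+r)^n − 1)/r]) = $103.96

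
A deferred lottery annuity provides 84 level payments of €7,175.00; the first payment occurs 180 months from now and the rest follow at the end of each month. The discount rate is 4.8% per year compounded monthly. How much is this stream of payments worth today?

€250,101.56

Ordinary annuity of 84 payments, first payment at period 180.
Periodic rate r = 0.048/12 per month; n is counted in months.
The ordinary-annuity PV formula values the stream one period before the first payment (period 179); discount that back 179 periods:
PV₀ = 7,175 × [1 − (1+r)^−84] / r × (1+r)^−179 = €250,101.56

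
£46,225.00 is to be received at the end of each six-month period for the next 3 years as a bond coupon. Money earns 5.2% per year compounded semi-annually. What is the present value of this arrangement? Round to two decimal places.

This is an ordinary annuity: 6 payments of £46,225.00 at the end of each six-month period.
Periodic rate r = 0.052/2 per half-year; n is counted in half-years.
PV = PMT × [(1 − (1+r)^−n)/r] = 46,225 × [1 − (1+r)^−6] / r = £253,763.76

£253,763.76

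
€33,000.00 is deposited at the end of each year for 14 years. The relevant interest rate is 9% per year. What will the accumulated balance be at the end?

€858,633.24

This is an ordinary annuity: 14 deposits of €33,000.00 at the end of each year.
Periodic rate r = 0.09 per year.
FV = PMT × [((1+r)^n − 1)/r] = 33,000 × [(1+r)^14 − 1] / r = €858,633.24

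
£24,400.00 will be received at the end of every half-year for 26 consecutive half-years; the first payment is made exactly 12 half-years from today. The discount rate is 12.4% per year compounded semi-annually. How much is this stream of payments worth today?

£160,561.70

Ordinary annuity of 26 payments, first payment at period 12.
Periodic rate r = 0.124/2 per half-year; n is counted in half-years.
The ordinary-annuity PV formula values the stream one period before the first payment (period 11); discount that back 11 periods:
PV₀ = 24,400 × [1 − (1+r)^−26] / r × (1+r)^−11 = £160,561.70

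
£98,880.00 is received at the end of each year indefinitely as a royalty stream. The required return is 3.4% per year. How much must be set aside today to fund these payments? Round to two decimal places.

Periodic rate r = 0.034 per year.
Level perpetuity: PV = PMT / r = 98,880 / (0.034) = £2,908,235.29.

£2,908,235.29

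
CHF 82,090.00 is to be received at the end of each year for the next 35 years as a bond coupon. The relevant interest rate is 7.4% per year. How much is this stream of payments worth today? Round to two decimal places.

CHF 1,018,142.41

This is an ordinary annuity: 35 payments of CHF 82,090.00 at the end of each year.
Periodic rate r = 0.074 per year.
PV = PMT × [(1 − (1+r)^−n)/r] = 82,090 × [1 − (1+r)^−35] / r = CHF 1,018,142.41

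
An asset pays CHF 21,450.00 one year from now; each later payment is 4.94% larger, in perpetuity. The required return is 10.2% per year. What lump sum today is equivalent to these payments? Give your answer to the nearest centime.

CHF 407,794.68

Periodic rate r = 0.102 per year.
Growing perpetuity (Gordon): PV = PMT₁ / (r − g) = 21,450 / (r − 0.0494) = CHF 407,794.68.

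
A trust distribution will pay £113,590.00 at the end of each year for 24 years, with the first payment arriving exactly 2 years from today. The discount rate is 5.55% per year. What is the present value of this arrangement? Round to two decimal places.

£1,408,664.49

Ordinary annuity of 24 payments, first payment at period 2.
Periodic rate r = 0.0555 per year.
The ordinary-annuity PV formula values the stream one period before the first payment (period 1); discount that back 1 periods:
PV₀ = 113,590 × [1 − (1+r)^−24] / r × (1+r)^−1 = £1,408,664.49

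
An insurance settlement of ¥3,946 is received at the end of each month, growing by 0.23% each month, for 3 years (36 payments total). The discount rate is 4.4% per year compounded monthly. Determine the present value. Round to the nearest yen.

¥138,216

Periodic rate r = 0.044/12 per month; n is counted in months.
Growing ordinary annuity: PV = PMT₁ × [1 − ((1+g)/(1+r))^n] / (r − g) = 3,946 × [1 − ((1+0.0023)/(1+r))^36] / (r − 0.0023) = ¥138,216.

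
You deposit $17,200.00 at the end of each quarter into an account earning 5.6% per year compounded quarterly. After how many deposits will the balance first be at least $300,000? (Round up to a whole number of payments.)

16 payments

Periodic rate r = 0.056/4 per quarter; n is counted in quarters.
Ordinary annuity FV: 300,000 = 17,200 × [((1+r)^n − 1)/r].
(1+r)^n = 1 + 300,000 × r / 17,200, so n = ln(1 + 300,000·r/17,200) / ln(1+r) = 15.71.
Round up to a whole number of payments: n = 16.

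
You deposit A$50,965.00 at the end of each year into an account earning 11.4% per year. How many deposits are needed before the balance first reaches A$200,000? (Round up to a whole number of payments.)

4 payments

Periodic rate r = 0.114 per year.
Ordinary annuity FV: 200,000 = 50,965 × [((1+r)^n − 1)/r].
(1+r)^n = 1 + 200,000 × r / 50,965, so n = ln(1 + 200,000·r/50,965) / ln(1+r) = 3.42.
Round up to a whole number of payments: n = 4.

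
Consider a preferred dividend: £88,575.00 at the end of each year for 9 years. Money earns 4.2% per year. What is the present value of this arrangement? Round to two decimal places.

£652,623.37

This is an ordinary annuity: 9 payments of £88,575.00 at the end of each year.
Periodic rate r = 0.042 per year.
PV = PMT × [(1 − (1+r)^−n)/r] = 88,575 × [1 − (1+r)^−9] / r = £652,623.37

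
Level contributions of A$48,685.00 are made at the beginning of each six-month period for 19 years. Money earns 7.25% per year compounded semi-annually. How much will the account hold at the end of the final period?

A$3,993,511.83

This is an annuity due: 38 deposits of A$48,685.00 at the beginning of each six-month period.
Periodic rate r = 0.0725/2 per half-year; n is counted in half-years.
FV = PMT × [((1+r)^n − 1)/r] × (1+r) = 48,685 × [(1+r)^38 − 1] / r × (1+r) = A$3,993,511.83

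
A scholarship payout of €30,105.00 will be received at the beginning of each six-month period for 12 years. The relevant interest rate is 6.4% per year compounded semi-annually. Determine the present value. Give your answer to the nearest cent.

This is an annuity due: 24 payments of €30,105.00 at the beginning of each six-month period.
Periodic rate r = 0.064/2 per half-year; n is counted in half-years.
PV = PMT × [(1 − (1+r)^−n)/r] × (1+r) = 30,105 × [1 − (1+r)^−24] / r × (1+r) = €515,000.92

€515,000.92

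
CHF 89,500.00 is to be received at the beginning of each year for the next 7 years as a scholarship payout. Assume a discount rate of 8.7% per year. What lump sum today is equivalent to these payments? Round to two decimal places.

This is an annuity due: 7 payments of CHF 89,500.00 at the beginning of each year.
Periodic rate r = 0.087 per year.
PV = PMT × [(1 − (1+r)^−n)/r] × (1+r) = 89,500 × [1 − (1+r)^−7] / r × (1+r) = CHF 494,606.32

CHF 494,606.32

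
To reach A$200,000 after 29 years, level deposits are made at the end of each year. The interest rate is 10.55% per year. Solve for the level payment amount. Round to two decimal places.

A$1,217.42

Level ordinary annuity; solve FV = PMT × [((1+r)^n − 1)/r] for PMT.
Periodic rate r = 0.1055 per year.
With n = 29: PMT = 200,000 / ([((1+r)^n − 1)/r]) = A$1,217.42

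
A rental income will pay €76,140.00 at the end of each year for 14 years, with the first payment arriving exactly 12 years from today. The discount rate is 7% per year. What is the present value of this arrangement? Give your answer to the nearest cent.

Ordinary annuity of 14 payments, first payment at period 12.
Periodic rate r = 0.07 per year.
The ordinary-annuity PV formula values the stream one period before the first payment (period 11); discount that back 11 periods:
PV₀ = 76,140 × [1 − (1+r)^−14] / r × (1+r)^−11 = €316,354.76

€316,354.76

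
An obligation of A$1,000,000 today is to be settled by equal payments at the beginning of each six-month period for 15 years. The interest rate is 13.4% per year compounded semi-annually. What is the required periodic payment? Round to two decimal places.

Level annuity due; solve PV = PMT × [(1 − (1+r)^−n)/r] × (1+r) for PMT.
Periodic rate r = 0.134/2 per half-year; n is counted in half-years.
With n = 30: PMT = 1,000,000 / ([(1 − (1+r)^−n)/r] × (1+r)) = A$73,263.01

A$73,263.01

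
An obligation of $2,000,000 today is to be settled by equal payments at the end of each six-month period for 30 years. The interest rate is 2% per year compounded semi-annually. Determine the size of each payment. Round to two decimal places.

$44,488.90

Level ordinary annuity; solve PV = PMT × [(1 − (1+r)^−n)/r] for PMT.
Periodic rate r = 0.02/2 per half-year; n is counted in half-years.
With n = 60: PMT = 2,000,000 / ([(1 − (1+r)^−n)/r]) = $44,488.90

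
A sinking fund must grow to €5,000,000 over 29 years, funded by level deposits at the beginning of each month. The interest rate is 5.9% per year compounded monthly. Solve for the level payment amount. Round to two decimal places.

€5,422.57

Level annuity due; solve FV = PMT × [((1+r)^n − 1)/r] × (1+r) for PMT.
Periodic rate r = 0.059/12 per month; n is counted in months.
With n = 348: PMT = 5,000,000 / ([((1+r)^n − 1)/r] × (1+r)) = €5,422.57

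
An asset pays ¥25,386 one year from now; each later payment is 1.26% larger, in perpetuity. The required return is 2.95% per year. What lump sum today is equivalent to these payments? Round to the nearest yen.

¥1,502,130

Periodic rate r = 0.0295 per year.
Growing perpetuity (Gordon): PV = PMT₁ / (r − g) = 25,386 / (r − 0.0126) = ¥1,502,130.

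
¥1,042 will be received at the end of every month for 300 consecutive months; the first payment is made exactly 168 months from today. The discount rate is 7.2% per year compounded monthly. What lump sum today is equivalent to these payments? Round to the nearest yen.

¥53,324

Ordinary annuity of 300 payments, first payment at period 168.
Periodic rate r = 0.072/12 per month; n is counted in months.
The ordinary-annuity PV formula values the stream one period before the first payment (period 167); discount that back 167 periods:
PV₀ = 1,042 × [1 − (1+r)^−300] / r × (1+r)^−167 = ¥53,324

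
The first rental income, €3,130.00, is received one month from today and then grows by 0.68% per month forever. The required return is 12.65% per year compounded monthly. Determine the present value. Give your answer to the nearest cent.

Periodic rate r = 0.1265/12 per month.
Growing perpetuity (Gordon): PV = PMT₁ / (r − g) = 3,130 / (r − 0.0068) = €836,525.61.

€836,525.61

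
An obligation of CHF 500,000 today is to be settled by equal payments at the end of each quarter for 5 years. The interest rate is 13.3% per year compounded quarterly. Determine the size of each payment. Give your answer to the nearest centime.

Level ordinary annuity; solve PV = PMT × [(1 − (1+r)^−n)/r] for PMT.
Periodic rate r = 0.133/4 per quarter; n is counted in quarters.
With n = 20: PMT = 500,000 / ([(1 − (1+r)^−n)/r]) = CHF 34,625.78

CHF 34,625.78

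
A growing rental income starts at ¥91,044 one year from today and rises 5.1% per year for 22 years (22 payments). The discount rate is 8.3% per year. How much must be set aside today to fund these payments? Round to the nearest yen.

Periodic rate r = 0.083 per year.
Growing ordinary annuity: PV = PMT₁ × [1 − ((1+g)/(1+r))^n] / (r − g) = 91,044 × [1 − ((1+0.051)/(1+r))^22] / (r − 0.051) = ¥1,374,388.

¥1,374,388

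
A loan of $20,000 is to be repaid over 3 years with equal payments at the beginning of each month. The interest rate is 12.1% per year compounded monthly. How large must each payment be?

Level annuity due; solve PV = PMT × [(1 − (1+r)^−n)/r] × (1+r) for PMT.
Periodic rate r = 0.121/12 per month; n is counted in months.
With n = 36: PMT = 20,000 / ([(1 − (1+r)^−n)/r] × (1+r)) = $658.60

$658.60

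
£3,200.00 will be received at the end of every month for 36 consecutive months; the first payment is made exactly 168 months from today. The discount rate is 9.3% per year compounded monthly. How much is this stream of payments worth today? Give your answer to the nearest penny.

£27,599.59

Ordinary annuity of 36 payments, first payment at period 168.
Periodic rate r = 0.093/12 per month; n is counted in months.
The ordinary-annuity PV formula values the stream one period before the first payment (period 167); discount that back 167 periods:
PV₀ = 3,200 × [1 − (1+r)^−36] / r × (1+r)^−167 = £27,599.59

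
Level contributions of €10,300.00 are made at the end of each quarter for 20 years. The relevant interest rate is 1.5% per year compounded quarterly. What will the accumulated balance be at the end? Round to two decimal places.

This is an ordinary annuity: 80 deposits of €10,300.00 at the end of each quarter.
Periodic rate r = 0.015/4 per quarter; n is counted in quarters.
FV = PMT × [((1+r)^n − 1)/r] = 10,300 × [(1+r)^80 − 1] / r = €958,865.78

€958,865.78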